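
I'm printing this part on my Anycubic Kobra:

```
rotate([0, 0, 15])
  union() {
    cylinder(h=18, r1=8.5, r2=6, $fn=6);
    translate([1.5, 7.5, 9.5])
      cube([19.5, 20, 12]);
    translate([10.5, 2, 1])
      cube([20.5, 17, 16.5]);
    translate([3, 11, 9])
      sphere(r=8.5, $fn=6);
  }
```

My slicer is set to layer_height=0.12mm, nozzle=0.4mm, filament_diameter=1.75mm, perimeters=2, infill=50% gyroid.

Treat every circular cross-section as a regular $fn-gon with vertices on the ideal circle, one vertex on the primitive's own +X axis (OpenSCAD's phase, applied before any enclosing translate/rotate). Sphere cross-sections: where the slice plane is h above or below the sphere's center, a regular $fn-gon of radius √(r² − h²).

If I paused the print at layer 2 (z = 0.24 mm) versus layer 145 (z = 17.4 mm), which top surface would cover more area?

layer 145 (z = 17.4 mm)

Layer 2 (z = 0.24): the cone contributes a regular 6-gon of circumradius 8.467 (interpolated between r1=8.5 and r2=6 at t=0.013) (area = (6/2)·8.467²·sin(360°/6) = 186.24 mm²); the cube at (1.5, 7.5) is absent (z outside [9.5, 21.5]); the cube at (10.5, 2) does not reach this height (z outside [1, 17.5]); the sphere at (3, 11) does not reach this height (|z−center|=8.760 > r=8.5); Taking the union: only the cone is present, so the union is just that shape — area = 186.24 mm²; (rotated 15° about Z; rotation is an isometry so areas/perimeters/island counts are preserved). So its area = 186.24 mm². Layer 145 (z = 17.4): the cone contributes a regular 6-gon of circumradius 6.083 (interpolated between r1=8.5 and r2=6 at t=0.967) (area = (6/2)·6.083²·sin(360°/6) = 96.15 mm²); the 19.5×20 cube at (1.5, 7.5) contributes its full rectangle (area 390.00 mm²); the cube at (10.5, 2) (footprint 20.5×17) is included at this height (area 348.50 mm²); the sphere at (3, 11): section is a regular 6-gon, circumradius = √(r²−h²) = √(8.5²−8.4²) = 1.300 (area = (6/2)·1.300²·sin(360°/6) = 4.39 mm²); Merging all regions: the regions partially overlap — summed areas 839.04 mm² minus the doubly-counted overlap 125.14 mm² gives 713.90 mm² — area = 713.90 mm²; (rotated 15° about Z; rotation is an isometry so areas/perimeters/island counts are preserved). So its area = 713.90 mm². Layer 145 is larger (713.90 vs 186.24 mm²).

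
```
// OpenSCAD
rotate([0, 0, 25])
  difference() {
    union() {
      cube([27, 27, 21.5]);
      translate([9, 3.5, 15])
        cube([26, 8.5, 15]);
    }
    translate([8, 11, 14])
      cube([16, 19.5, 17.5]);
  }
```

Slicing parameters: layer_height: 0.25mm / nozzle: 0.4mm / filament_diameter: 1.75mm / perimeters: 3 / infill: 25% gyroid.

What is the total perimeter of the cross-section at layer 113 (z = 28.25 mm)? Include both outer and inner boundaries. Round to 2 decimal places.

At z = 28.25 mm: the cube does not reach this height (z outside [0, 21.5]); the 26×8.5 cube at (9, 3.5) contributes its full rectangle (perimeter 69.00 mm); Taking the union: only the 26×8.5 cube at (9, 3.5) is present, so the union is just that shape — boundary = 69.00 mm; the cube at (8, 11) is present — its section is the full 16×19.5 rectangle (perimeter 71.00 mm); Subtracting the remaining from the first: starting from the result so far, the 16×19.5 cube at (8, 11) partially overlaps it — only the 15.00 mm² overlap (of its 312.00 mm²) is removed, clipping the outline — boundary = 69.00 mm; (rotated 25° about Z; rotation is an isometry so areas/perimeters/island counts are preserved). Overall, the cross-section is a single solid region. Total boundary length (outer) = 69.00 mm.

69.00 mm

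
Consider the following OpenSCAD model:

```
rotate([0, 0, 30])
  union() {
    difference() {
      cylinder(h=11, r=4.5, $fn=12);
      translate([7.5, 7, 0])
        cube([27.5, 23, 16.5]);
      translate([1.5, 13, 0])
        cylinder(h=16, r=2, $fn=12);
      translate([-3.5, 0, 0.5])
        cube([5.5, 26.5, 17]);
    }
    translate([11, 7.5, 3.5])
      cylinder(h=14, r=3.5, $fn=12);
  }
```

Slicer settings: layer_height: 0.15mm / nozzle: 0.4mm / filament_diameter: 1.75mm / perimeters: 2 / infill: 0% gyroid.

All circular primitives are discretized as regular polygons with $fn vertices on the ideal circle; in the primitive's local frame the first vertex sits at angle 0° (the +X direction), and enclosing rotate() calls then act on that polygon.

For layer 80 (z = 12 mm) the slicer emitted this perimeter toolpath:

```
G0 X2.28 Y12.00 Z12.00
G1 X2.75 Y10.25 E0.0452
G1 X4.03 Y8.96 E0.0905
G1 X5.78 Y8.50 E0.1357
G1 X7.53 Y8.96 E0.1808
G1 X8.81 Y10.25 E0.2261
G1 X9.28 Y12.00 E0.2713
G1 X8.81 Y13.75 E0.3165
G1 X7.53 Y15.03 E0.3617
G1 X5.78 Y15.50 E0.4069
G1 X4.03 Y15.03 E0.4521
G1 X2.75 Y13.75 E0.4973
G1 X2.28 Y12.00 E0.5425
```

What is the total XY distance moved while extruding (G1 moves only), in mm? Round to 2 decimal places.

Sum the Euclidean lengths of each G1 segment: total = 21.75 mm.

21.75 mm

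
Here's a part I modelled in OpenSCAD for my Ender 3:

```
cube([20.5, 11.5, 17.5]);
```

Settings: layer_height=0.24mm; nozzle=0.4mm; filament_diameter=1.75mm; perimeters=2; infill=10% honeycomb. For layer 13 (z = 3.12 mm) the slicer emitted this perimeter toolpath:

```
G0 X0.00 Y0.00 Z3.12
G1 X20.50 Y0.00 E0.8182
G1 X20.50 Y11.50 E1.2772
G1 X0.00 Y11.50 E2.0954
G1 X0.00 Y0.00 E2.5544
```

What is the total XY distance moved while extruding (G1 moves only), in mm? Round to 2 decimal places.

Sum the Euclidean lengths of each G1 segment: total = 64.00 mm.

64.00 mm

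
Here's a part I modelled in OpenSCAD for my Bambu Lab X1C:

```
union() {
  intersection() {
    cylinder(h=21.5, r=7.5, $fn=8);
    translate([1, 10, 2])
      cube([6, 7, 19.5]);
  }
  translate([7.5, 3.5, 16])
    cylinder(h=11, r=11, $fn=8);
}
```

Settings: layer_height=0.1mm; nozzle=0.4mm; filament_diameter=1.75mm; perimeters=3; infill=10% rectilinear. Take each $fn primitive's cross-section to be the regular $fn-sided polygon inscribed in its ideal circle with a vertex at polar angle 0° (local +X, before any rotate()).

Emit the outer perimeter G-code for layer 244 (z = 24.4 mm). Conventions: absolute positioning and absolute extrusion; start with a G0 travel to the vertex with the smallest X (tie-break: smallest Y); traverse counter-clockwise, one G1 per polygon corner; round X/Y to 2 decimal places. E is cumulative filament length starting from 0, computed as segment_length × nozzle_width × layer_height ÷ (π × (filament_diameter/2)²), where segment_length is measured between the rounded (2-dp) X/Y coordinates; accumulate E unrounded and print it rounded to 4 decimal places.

At z = 24.4 mm: the cylinder is absent (z outside [0, 21.5]); the cube at (1, 10) is not intersected at this z (z outside [2, 21.5]); Taking the intersection: at least one operand is absent at this height, so nothing remains; the cylinder at (7.5, 3.5): section is a regular 8-gon, circumradius r=11; Taking the union: only the r=11 cylinder at (7.5, 3.5) is present, so the union is just that shape — 1 connected region. The outline is a single polygon with 8 vertices. Extrusion per mm of travel: 0.4 × 0.1 / (π × 0.875²) = 0.016630. Accumulating E over each segment gives final E = 1.1202.

G0 X-3.50 Y3.50 Z24.40
G1 X-0.28 Y-4.28 E0.1400
G1 X7.50 Y-7.50 E0.2801
G1 X15.28 Y-4.28 E0.4201
G1 X18.50 Y3.50 E0.5601
G1 X15.28 Y11.28 E0.7001
G1 X7.50 Y14.50 E0.8402
G1 X-0.28 Y11.28 E0.9802
G1 X-3.50 Y3.50 E1.1202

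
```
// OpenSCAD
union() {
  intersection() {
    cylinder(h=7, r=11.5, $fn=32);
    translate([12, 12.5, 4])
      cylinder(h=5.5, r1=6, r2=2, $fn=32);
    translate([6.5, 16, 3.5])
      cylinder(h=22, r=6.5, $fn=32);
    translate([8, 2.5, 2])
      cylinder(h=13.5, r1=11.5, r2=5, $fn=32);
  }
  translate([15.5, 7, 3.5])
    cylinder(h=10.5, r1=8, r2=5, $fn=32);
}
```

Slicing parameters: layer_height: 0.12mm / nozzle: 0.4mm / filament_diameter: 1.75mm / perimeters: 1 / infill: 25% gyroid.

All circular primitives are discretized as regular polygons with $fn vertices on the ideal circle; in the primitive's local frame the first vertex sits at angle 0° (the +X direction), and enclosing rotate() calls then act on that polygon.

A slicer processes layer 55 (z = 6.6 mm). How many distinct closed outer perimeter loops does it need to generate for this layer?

1

At z = 6.6 mm: the r=11.5 cylinder contributes a regular 32-gon of circumradius 11.5; the cone at (12, 12.5): at t=0.473 of its height the radius interpolates to r₁+(r₂−r₁)t = 4.109, giving a regular 32-gon of that circumradius; the r=6.5 cylinder at (6.5, 16) contributes a regular 32-gon of circumradius 6.5; the cone at (8, 2.5) (r1=11.5→r2=5) has section circumradius 9.285 here — a regular 32-gon; After intersecting: the cone at (12, 12.5) does not overlap the r=11.5 cylinder (empty); the r=6.5 cylinder at (6.5, 16) does not overlap the running intersection (empty); the cone at (8, 2.5) does not overlap the running intersection (empty) — nothing remains; the cone at (15.5, 7): at t=0.295 of its height the radius interpolates to r₁+(r₂−r₁)t = 7.114, giving a regular 32-gon of that circumradius; Combining (union): only the cone at (15.5, 7) is present, so the union is just that shape — 1 connected region. The result has 1 disconnected region.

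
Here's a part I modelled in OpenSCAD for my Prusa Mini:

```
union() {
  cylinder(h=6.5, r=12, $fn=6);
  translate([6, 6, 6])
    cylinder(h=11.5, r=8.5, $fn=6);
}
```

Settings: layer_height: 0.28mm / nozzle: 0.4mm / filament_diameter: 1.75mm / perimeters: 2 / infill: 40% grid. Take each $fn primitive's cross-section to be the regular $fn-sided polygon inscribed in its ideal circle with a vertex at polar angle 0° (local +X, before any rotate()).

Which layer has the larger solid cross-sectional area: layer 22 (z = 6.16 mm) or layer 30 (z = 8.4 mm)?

Layer 22 (z = 6.16): the r=12 cylinder gives a regular 6-gon of circumradius 12 (constant along its height) (area = (6/2)·12.000²·sin(360°/6) = 374.12 mm²); the r=8.5 cylinder at (6, 6) gives a regular 6-gon of circumradius 8.5 (constant along its height) (area = (6/2)·8.500²·sin(360°/6) = 187.71 mm²); Taking the union: the regions partially overlap — summed areas 561.83 mm² minus the doubly-counted overlap 115.79 mm² gives 446.05 mm² — area = 446.05 mm². So its area = 446.05 mm². Layer 30 (z = 8.4): the cylinder does not reach this height (z outside [0, 6.5]); the cylinder at (6, 6): section is a regular 6-gon, circumradius r=8.5 (area = (6/2)·8.500²·sin(360°/6) = 187.71 mm²); Combining (union): only the r=8.5 cylinder at (6, 6) is present, so the union is just that shape — area = 187.71 mm². So its area = 187.71 mm². Layer 22 is larger (446.05 vs 187.71 mm²).

layer 22 (z = 6.16 mm)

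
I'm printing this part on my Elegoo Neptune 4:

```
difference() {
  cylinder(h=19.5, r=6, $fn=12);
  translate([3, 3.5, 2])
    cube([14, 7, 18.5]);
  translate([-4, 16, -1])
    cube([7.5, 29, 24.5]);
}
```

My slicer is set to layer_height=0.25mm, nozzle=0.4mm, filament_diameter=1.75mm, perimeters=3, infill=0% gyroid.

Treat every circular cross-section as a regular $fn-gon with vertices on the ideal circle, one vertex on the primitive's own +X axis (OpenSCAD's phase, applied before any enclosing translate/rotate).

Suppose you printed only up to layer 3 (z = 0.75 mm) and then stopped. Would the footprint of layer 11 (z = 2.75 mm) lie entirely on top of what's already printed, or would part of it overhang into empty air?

Compare the two slices. At z = 0.75: the r=6 cylinder gives a regular 12-gon of circumradius 6 (constant along its height) (area = (12/2)·6.000²·sin(360°/12) = 108.00 mm²); the cube at (3, 3.5) is absent (z outside [2, 20.5]); the 7.5×29 cube at (-4, 16) contributes its full rectangle (area 217.50 mm²); After the difference (first − rest): starting from the r=6 cylinder (108.00 mm²), the 7.5×29 cube at (-4, 16) misses the remaining region (no effect) — area = 108.00 mm². At z = 2.75: the cylinder: section is a regular 12-gon, circumradius r=6 (area = (12/2)·6.000²·sin(360°/12) = 108.00 mm²); the 14×7 cube at (3, 3.5) contributes its full rectangle (area 98.00 mm²); the cube at (-4, 16) is present — its section is the full 7.5×29 rectangle (area 217.50 mm²); Subtracting the remaining from the first: starting from the r=6 cylinder (108.00 mm²), the 14×7 cube at (3, 3.5) partially overlaps it — only the 1.44 mm² overlap (of its 98.00 mm²) is removed, clipping the outline; the 7.5×29 cube at (-4, 16) misses the remaining region (no effect) — area = 106.56 mm². Checking containment: the cross-section at z = 2.75 is a subset of the cross-section at z = 0.75.

entirely on top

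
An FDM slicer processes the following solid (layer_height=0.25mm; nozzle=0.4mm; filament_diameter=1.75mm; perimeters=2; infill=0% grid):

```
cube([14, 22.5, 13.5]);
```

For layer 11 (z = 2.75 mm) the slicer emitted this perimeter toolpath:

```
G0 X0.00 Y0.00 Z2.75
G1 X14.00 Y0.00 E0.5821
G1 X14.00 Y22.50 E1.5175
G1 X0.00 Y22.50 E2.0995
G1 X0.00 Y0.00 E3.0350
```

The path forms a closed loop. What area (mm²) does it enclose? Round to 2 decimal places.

315.00 mm²

Apply the shoelace formula to the sequence of (X, Y) vertices; enclosed area = 315.00 mm².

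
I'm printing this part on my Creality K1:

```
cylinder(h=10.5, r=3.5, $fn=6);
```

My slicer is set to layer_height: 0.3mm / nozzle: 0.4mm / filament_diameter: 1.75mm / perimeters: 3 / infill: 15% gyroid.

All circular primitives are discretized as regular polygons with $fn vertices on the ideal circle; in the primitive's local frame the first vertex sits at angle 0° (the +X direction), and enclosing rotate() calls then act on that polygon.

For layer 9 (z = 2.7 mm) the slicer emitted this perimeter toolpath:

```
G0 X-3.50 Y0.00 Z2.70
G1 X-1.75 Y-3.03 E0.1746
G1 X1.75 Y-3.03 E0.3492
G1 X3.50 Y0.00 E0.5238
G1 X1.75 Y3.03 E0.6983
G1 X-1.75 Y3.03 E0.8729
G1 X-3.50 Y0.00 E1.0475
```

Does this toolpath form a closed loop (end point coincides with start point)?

Start point (G0): (-3.50, 0.00). End point (last G1): the path returns to the start — closed.

yes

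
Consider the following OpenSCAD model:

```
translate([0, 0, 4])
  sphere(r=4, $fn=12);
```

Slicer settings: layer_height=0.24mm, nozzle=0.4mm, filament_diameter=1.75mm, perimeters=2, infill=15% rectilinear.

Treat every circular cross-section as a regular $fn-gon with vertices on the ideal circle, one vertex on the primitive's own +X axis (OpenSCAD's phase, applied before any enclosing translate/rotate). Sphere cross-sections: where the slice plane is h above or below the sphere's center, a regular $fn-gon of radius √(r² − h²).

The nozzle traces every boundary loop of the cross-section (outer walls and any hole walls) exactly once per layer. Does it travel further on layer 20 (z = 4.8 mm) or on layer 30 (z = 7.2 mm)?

layer 20 (z = 4.8 mm)

Layer 20 (z = 4.8): the r=4 sphere contributes a regular 12-gon of circumradius √(4²−0.8²) = 3.919 (perimeter = 2·12·3.919·sin(180°/12) = 24.34 mm). So its perimeter = 24.34 mm. Layer 30 (z = 7.2): the r=4 sphere slices to a regular 12-gon of circumradius 2.400 (√(r²−h²) with h=3.2 from center) (perimeter = 2·12·2.400·sin(180°/12) = 14.91 mm). So its perimeter = 14.91 mm. Layer 20 is larger (24.34 vs 14.91 mm).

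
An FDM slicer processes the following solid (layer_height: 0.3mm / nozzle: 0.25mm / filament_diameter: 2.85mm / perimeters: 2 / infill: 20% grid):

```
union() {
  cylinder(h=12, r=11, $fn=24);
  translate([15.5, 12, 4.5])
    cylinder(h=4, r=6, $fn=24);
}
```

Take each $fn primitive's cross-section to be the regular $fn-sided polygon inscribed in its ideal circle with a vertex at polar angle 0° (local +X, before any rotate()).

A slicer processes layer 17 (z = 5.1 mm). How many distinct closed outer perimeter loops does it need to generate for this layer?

At z = 5.1 mm: the r=11 cylinder gives a regular 24-gon of circumradius 11 (constant along its height); the r=6 cylinder at (15.5, 12) gives a regular 24-gon of circumradius 6 (constant along its height); Taking the union: the 2 present regions are separate (no shared area or edge), so areas and boundary lengths simply add and each stays a separate island — 2 connected regions. The result has 2 disconnected regions.

2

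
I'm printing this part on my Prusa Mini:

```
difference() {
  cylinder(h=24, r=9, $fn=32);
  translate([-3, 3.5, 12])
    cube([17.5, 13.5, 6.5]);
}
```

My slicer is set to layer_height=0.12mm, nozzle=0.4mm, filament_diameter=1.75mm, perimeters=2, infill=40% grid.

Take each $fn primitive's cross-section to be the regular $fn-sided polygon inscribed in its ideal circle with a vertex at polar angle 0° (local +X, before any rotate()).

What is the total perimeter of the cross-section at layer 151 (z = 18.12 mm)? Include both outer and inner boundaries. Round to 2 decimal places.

At z = 18.12 mm: the r=9 cylinder contributes a regular 32-gon of circumradius 9 (perimeter = 2·32·9.000·sin(180°/32) = 56.46 mm); the 17.5×13.5 cube at (-3, 3.5) contributes its full rectangle (perimeter 62.00 mm); Subtracting the remaining from the first: starting from the r=9 cylinder, the 17.5×13.5 cube at (-3, 3.5) partially overlaps it — only the 48.52 mm² overlap (of its 236.25 mm²) is removed, clipping the outline — boundary = 59.11 mm. Overall, the cross-section is a single solid region. Total boundary length (outer) = 59.11 mm.

59.11 mm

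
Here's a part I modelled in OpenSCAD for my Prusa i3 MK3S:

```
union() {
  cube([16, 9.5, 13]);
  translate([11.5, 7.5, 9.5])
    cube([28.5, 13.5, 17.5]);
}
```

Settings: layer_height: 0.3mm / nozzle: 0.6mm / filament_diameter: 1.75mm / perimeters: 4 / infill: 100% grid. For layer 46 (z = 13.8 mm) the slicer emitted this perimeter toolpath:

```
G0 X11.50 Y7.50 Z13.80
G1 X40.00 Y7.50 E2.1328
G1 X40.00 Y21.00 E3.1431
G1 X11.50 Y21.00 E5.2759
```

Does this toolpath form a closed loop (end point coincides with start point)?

Start point (G0): (11.50, 7.50). End point (last G1): the path does not return to the start — open.

no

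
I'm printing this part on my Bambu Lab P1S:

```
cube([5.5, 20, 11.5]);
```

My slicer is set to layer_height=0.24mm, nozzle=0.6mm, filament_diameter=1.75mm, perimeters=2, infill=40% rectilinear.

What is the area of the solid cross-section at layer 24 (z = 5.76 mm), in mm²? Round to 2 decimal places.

At z = 5.76 mm: the cube (footprint 5.5×20) is included at this height (area 110.00 mm²). Overall, the cross-section is a single solid region. Net area = 110.00 mm².

110.00 mm²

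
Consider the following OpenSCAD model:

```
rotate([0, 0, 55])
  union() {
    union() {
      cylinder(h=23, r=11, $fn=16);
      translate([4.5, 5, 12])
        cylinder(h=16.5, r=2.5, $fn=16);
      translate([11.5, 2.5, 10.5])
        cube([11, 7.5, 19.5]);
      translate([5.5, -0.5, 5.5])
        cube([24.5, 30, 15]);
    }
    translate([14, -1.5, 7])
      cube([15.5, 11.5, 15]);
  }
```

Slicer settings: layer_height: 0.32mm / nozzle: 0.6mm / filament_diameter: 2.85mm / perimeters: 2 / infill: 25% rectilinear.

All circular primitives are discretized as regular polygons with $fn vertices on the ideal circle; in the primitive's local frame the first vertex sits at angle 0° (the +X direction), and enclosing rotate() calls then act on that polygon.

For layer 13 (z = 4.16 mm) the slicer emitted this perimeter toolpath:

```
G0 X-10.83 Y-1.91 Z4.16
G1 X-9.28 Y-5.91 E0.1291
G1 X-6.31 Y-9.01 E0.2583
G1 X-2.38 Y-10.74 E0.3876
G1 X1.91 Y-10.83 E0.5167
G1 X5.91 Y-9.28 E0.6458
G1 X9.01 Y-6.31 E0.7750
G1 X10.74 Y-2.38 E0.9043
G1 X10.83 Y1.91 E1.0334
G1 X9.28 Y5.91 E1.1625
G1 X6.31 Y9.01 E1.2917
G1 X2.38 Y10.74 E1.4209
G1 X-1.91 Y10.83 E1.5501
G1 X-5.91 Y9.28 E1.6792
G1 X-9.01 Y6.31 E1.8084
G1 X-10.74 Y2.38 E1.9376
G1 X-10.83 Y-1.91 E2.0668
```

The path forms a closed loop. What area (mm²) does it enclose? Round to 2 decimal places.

370.43 mm²

Apply the shoelace formula to the sequence of (X, Y) vertices; enclosed area = 370.43 mm².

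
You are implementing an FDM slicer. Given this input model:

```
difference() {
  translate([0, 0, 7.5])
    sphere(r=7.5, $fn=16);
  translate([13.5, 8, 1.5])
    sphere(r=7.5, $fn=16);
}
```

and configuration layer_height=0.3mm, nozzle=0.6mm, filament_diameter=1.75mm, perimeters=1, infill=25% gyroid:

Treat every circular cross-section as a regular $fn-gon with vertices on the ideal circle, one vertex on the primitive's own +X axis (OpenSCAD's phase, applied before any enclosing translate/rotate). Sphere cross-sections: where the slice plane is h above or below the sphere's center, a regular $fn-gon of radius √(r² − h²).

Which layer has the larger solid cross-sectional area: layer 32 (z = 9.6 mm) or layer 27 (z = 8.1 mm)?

Layer 32 (z = 9.6): the r=7.5 sphere slices to a regular 16-gon of circumradius 7.200 (√(r²−h²) with h=2.1 from center) (area = (16/2)·7.200²·sin(360°/16) = 158.71 mm²); the sphere at (13.5, 8) is absent (|z−center|=8.100 > r=7.5); Taking the first minus the rest: none of the subtracted shapes is present at this height, so the r=7.5 sphere is unchanged — area = 158.71 mm². So its area = 158.71 mm². Layer 27 (z = 8.1): the r=7.5 sphere slices to a regular 16-gon of circumradius 7.476 (√(r²−h²) with h=0.6 from center) (area = (16/2)·7.476²·sin(360°/16) = 171.11 mm²); the sphere at (13.5, 8): section is a regular 16-gon, circumradius = √(r²−h²) = √(7.5²−6.6²) = 3.562 (area = (16/2)·3.562²·sin(360°/16) = 38.85 mm²); Subtracting the remaining from the first: starting from the r=7.5 sphere (171.11 mm²), the r=7.5 sphere at (13.5, 8) misses the remaining region (no effect) — area = 171.11 mm². So its area = 171.11 mm². Layer 27 is larger (171.11 vs 158.71 mm²).

layer 27 (z = 8.1 mm)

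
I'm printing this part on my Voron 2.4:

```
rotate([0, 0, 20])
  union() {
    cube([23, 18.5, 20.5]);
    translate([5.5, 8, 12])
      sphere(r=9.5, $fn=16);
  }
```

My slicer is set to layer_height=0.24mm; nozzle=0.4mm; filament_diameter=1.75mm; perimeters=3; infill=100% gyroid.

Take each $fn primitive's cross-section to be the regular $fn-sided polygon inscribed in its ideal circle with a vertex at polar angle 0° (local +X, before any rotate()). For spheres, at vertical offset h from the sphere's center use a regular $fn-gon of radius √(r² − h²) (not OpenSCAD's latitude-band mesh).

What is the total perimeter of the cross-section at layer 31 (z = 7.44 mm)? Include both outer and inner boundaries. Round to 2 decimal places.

At z = 7.44 mm: the cube is present — its section is the full 23×18.5 rectangle (perimeter 83.00 mm); the r=9.5 sphere at (5.5, 8) slices to a regular 16-gon of circumradius 8.334 (√(r²−h²) with h=4.56 from center) (perimeter = 2·16·8.334·sin(180°/16) = 52.03 mm); Combining (union): the regions partially overlap (shared area 188.91 mm²), so the edge portions inside another operand are dropped and the merged outline is re-measured after clipping — boundary = 84.71 mm; (whole slice rotated 20° about Z — lengths, areas and connectivity unchanged). Overall, the cross-section is a single solid region. Total boundary length (outer) = 84.71 mm.

84.71 mm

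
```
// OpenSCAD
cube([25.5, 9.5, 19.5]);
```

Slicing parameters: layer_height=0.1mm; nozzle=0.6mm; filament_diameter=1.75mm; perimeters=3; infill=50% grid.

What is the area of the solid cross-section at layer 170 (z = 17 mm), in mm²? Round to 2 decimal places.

242.25 mm²

At z = 17 mm: the 25.5×9.5 cube contributes its full rectangle (area 242.25 mm²). Overall, the cross-section is a single solid region. Net area = 242.25 mm².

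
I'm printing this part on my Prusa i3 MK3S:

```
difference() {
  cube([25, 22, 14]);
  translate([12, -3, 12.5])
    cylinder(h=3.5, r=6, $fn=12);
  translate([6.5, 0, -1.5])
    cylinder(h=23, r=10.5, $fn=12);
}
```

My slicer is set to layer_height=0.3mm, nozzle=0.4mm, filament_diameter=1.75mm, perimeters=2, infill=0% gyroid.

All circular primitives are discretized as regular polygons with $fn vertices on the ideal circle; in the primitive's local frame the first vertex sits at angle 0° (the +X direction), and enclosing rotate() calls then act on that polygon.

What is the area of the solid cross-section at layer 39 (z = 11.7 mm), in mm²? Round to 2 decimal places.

At z = 11.7 mm: the cube is present — its section is the full 25×22 rectangle (area 550.00 mm²); the cylinder at (12, -3) is absent (z outside [12.5, 16]); the r=10.5 cylinder at (6.5, 0) contributes a regular 12-gon of circumradius 10.5 (area = (12/2)·10.500²·sin(360°/12) = 330.75 mm²); Subtracting the remaining from the first: starting from the 25×22 cube (550.00 mm²), the r=10.5 cylinder at (6.5, 0) partially overlaps it — only the 144.71 mm² overlap (of its 330.75 mm²) is removed, clipping the outline — area = 405.29 mm². Overall, the cross-section is a single solid region. Net area = 405.29 mm².

405.29 mm²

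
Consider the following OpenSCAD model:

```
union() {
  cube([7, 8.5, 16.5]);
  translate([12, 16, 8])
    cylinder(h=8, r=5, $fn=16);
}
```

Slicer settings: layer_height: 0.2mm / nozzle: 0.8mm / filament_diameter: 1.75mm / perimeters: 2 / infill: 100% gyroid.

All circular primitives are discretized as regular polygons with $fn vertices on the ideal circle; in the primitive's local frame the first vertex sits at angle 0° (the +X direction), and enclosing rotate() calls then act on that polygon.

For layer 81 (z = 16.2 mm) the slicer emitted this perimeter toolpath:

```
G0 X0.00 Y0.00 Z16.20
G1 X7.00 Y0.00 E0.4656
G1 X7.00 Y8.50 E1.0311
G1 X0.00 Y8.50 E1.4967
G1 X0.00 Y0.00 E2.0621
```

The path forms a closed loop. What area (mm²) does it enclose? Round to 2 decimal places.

Apply the shoelace formula to the sequence of (X, Y) vertices; enclosed area = 59.50 mm².

59.50 mm²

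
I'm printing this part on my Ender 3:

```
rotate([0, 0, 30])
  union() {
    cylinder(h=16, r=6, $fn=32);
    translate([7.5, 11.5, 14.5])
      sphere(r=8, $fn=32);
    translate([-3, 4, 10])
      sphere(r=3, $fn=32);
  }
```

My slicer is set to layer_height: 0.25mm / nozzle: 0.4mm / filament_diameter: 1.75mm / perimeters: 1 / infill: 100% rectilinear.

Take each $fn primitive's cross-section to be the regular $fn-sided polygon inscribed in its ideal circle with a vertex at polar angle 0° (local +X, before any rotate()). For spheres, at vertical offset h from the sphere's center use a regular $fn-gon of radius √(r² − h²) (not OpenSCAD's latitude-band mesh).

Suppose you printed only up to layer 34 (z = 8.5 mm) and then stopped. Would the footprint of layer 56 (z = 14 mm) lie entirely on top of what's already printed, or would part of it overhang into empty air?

Compare the two slices. At z = 8.5: the r=6 cylinder gives a regular 32-gon of circumradius 6 (constant along its height) (area = (32/2)·6.000²·sin(360°/32) = 112.37 mm²); the r=8 sphere at (7.5, 11.5) slices to a regular 32-gon of circumradius 5.292 (√(r²−h²) with h=6 from center) (area = (32/2)·5.292²·sin(360°/32) = 87.40 mm²); the r=3 sphere at (-3, 4) contributes a regular 32-gon of circumradius √(3²−1.5²) = 2.598 (area = (32/2)·2.598²·sin(360°/32) = 21.07 mm²); Merging all regions: the regions partially overlap — summed areas 220.84 mm² minus the doubly-counted overlap 14.61 mm² gives 206.23 mm² — area = 206.23 mm²; (whole slice rotated 30° about Z — lengths, areas and connectivity unchanged). At z = 14: the r=6 cylinder gives a regular 32-gon of circumradius 6 (constant along its height) (area = (32/2)·6.000²·sin(360°/32) = 112.37 mm²); the r=8 sphere at (7.5, 11.5) slices to a regular 32-gon of circumradius 7.984 (√(r²−h²) with h=0.5 from center) (area = (32/2)·7.984²·sin(360°/32) = 198.99 mm²); the sphere at (-3, 4) is not intersected at this z (|z−center|=4.000 > r=3); Merging all regions: the regions partially overlap — summed areas 311.36 mm² minus the doubly-counted overlap 0.33 mm² gives 311.04 mm² — area = 311.04 mm²; (rotated 30° about Z; rotation is an isometry so areas/perimeters/island counts are preserved). Checking containment: at z = 14 the cross-section extends beyond the z = 8.5 cross-section by about 111.26 mm².

part overhangs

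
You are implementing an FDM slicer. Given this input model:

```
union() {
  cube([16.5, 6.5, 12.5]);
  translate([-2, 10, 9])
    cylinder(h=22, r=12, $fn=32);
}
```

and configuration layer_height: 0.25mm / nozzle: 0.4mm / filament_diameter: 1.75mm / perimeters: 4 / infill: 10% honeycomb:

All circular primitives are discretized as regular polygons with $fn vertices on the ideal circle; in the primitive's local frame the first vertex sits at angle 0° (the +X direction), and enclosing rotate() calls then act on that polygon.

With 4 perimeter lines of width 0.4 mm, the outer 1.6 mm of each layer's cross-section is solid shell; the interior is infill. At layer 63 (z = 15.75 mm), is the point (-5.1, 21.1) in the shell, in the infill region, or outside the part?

At z = 15.75 mm: the cube is absent (z outside [0, 12.5]); the r=12 cylinder at (-2, 10) gives a regular 32-gon of circumradius 12 (constant along its height); Combining (union): only the r=12 cylinder at (-2, 10) is present, so the union is just that shape — 1 connected region. Overall, the cross-section is a single solid region. The nearest boundary edge runs (-4.34, 21.77)→(-6.59, 21.09); distance from the point to it = 0.42 mm. The point is inside the cross-section, 0.42 mm from the nearest boundary — within the 1.6 mm shell band (4 × 0.4).

shell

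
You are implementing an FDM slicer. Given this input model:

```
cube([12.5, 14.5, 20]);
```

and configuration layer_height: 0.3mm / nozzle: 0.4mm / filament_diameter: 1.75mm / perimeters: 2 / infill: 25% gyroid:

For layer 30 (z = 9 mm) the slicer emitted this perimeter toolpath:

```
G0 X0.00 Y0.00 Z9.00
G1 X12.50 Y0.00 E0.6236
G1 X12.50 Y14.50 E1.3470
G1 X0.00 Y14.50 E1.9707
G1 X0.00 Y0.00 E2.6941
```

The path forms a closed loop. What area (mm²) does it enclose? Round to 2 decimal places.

Apply the shoelace formula to the sequence of (X, Y) vertices; enclosed area = 181.25 mm².

181.25 mm²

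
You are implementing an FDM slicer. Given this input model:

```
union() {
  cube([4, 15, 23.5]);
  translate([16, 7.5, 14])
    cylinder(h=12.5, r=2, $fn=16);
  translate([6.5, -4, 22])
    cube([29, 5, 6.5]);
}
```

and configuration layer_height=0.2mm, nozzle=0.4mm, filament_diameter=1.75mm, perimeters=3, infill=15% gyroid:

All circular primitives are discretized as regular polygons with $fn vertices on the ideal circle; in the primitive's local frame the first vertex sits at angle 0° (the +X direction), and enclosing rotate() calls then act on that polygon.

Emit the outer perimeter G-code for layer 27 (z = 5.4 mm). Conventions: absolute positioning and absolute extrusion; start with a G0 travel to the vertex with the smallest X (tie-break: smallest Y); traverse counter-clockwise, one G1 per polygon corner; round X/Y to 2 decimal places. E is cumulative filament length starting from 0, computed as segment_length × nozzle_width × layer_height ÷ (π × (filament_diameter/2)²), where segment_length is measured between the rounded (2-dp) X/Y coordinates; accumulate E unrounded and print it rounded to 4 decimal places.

G0 X0.00 Y0.00 Z5.40
G1 X4.00 Y0.00 E0.1330
G1 X4.00 Y15.00 E0.6319
G1 X0.00 Y15.00 E0.7650
G1 X0.00 Y0.00 E1.2639

At z = 5.4 mm: the 4×15 cube contributes its full rectangle; the cylinder at (16, 7.5) does not reach this height (z outside [14, 26.5]); the cube at (6.5, -4) is not intersected at this z (z outside [22, 28.5]); Combining (union): only the 4×15 cube is present, so the union is just that shape — 1 connected region. The outline is a single polygon with 4 vertices. Extrusion per mm of travel: 0.4 × 0.2 / (π × 0.875²) = 0.033260. Accumulating E over each segment gives final E = 1.2639.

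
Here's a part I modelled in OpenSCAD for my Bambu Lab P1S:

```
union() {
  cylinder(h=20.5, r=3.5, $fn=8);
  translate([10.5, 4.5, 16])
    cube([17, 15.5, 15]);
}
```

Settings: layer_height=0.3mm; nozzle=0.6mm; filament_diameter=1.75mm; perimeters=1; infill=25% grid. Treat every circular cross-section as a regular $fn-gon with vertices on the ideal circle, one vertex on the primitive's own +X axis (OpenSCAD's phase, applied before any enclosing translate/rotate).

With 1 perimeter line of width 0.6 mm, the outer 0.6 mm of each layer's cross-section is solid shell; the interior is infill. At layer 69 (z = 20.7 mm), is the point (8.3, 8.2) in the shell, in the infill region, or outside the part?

outside

At z = 20.7 mm: the cylinder is absent (z outside [0, 20.5]); the 17×15.5 cube at (10.5, 4.5) contributes its full rectangle; Taking the union: only the 17×15.5 cube at (10.5, 4.5) is present, so the union is just that shape — 1 connected region. Overall, the cross-section is a single solid region. The nearest boundary edge runs (10.50, 20.00)→(10.50, 4.50); distance from the point to it = 2.20 mm. The point is not inside any of the regions above, so it lies outside the cross-section (2.20 mm from the nearest boundary).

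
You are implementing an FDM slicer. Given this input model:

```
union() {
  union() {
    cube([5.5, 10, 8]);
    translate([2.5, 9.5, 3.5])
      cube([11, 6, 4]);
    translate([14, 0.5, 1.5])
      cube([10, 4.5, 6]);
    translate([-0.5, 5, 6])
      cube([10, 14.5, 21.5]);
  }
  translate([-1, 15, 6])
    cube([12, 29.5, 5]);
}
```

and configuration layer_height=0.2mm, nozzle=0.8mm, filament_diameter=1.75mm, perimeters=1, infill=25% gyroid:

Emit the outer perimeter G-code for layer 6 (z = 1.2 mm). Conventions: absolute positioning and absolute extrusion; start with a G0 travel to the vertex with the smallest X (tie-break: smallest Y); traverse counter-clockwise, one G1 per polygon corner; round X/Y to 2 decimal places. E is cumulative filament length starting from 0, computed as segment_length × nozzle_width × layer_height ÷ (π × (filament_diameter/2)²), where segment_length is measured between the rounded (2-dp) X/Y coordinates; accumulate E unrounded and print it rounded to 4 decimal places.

G0 X0.00 Y0.00 Z1.20
G1 X5.50 Y0.00 E0.3659
G1 X5.50 Y10.00 E1.0311
G1 X0.00 Y10.00 E1.3969
G1 X0.00 Y0.00 E2.0621

At z = 1.2 mm: the 5.5×10 cube contributes its full rectangle; the cube at (2.5, 9.5) is not intersected at this z (z outside [3.5, 7.5]); the cube at (14, 0.5) is absent (z outside [1.5, 7.5]); the cube at (-0.5, 5) is absent (z outside [6, 27.5]); Combining (union): only the 5.5×10 cube is present, so the union is just that shape — 1 connected region; the cube at (-1, 15) is not intersected at this z (z outside [6, 11]); Taking the union: only the result so far is present, so the union is just that shape — 1 connected region. The outline is a single polygon with 4 vertices. Extrusion per mm of travel: 0.8 × 0.2 / (π × 0.875²) = 0.066520. Accumulating E over each segment gives final E = 2.0621.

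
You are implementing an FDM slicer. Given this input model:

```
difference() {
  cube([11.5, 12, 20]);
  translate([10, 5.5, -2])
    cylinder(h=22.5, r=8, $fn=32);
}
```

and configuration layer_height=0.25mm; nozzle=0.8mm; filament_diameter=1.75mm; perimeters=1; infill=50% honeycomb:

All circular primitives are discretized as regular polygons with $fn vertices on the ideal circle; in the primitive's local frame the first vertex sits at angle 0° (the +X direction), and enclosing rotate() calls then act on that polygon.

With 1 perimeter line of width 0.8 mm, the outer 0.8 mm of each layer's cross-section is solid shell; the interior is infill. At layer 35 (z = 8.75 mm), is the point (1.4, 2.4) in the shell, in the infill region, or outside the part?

infill

At z = 8.75 mm: the cube is present — its section is the full 11.5×12 rectangle; the r=8 cylinder at (10, 5.5) contributes a regular 32-gon of circumradius 8; After the difference (first − rest): starting from the 11.5×12 cube, the r=8 cylinder at (10, 5.5) partially overlaps it — only the 103.38 mm² overlap (of its 199.77 mm²) is removed, clipping the outline — 1 connected region. Overall, the cross-section is a single solid region. The nearest boundary edge runs (2.15, 3.94)→(2.61, 2.44); distance from the point to it = 1.17 mm. The point is inside the cross-section and 1.17 mm from the nearest boundary — more than the 0.8 mm shell width (1 × 0.8), so it's in the infill interior.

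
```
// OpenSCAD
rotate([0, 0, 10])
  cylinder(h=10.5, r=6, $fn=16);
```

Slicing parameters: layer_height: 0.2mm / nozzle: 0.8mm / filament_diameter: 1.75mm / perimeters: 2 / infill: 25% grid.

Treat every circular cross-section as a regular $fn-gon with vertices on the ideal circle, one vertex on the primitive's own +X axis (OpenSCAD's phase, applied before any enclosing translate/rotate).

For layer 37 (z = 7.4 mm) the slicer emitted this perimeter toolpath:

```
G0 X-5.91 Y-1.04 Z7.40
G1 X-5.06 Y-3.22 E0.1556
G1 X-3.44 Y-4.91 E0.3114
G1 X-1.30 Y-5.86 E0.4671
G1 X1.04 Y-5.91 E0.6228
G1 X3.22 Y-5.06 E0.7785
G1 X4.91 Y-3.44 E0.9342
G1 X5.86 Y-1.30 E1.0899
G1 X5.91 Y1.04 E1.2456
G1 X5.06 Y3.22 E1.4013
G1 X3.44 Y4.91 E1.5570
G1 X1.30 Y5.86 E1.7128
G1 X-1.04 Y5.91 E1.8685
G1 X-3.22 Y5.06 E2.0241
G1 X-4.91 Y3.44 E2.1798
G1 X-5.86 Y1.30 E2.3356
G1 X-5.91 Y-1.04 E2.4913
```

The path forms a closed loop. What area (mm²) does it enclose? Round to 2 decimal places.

Apply the shoelace formula to the sequence of (X, Y) vertices; enclosed area = 110.18 mm².

110.18 mm²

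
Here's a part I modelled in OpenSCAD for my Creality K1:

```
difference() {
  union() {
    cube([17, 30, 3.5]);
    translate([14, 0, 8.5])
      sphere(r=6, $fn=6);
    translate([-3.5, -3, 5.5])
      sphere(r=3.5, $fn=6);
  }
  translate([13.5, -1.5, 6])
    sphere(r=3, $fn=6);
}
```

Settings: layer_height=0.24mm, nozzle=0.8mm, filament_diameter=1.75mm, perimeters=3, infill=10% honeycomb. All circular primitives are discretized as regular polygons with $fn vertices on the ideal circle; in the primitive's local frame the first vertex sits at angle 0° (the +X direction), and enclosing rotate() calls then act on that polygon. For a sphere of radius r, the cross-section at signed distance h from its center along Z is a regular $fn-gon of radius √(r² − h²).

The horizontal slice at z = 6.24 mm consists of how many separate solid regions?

2

At z = 6.24 mm: the cube is absent (z outside [0, 3.5]); the r=6 sphere at (14, 0) slices to a regular 6-gon of circumradius 5.558 (√(r²−h²) with h=2.26 from center); the r=3.5 sphere at (-3.5, -3) slices to a regular 6-gon of circumradius 3.421 (√(r²−h²) with h=0.74 from center); Combining (union): the 2 present regions are separate (no shared area or edge), so areas and boundary lengths simply add and each stays a separate island — 2 connected regions; the r=3 sphere at (13.5, -1.5) slices to a regular 6-gon of circumradius 2.990 (√(r²−h²) with h=0.24 from center); Subtracting the remaining from the first: starting from the result so far, the r=3 sphere at (13.5, -1.5) lies wholly inside it (removes its full 23.23 mm² and its 17.94 mm outline becomes a hole wall) — 2 connected regions with 1 hole. The result has 2 disconnected regions.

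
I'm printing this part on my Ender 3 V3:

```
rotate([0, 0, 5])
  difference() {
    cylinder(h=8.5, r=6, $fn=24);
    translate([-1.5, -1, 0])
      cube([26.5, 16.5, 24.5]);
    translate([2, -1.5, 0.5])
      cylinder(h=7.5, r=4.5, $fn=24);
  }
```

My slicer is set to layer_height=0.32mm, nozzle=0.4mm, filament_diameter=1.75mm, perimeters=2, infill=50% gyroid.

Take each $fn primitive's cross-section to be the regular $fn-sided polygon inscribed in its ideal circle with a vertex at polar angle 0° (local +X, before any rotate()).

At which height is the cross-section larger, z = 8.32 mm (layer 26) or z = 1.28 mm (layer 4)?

layer 26 (z = 8.32 mm)

Layer 26 (z = 8.32): the cylinder: section is a regular 24-gon, circumradius r=6 (area = (24/2)·6.000²·sin(360°/24) = 111.81 mm²); the 26.5×16.5 cube at (-1.5, -1) contributes its full rectangle (area 437.25 mm²); the cylinder at (2, -1.5) is not intersected at this z (z outside [0.5, 8]); After the difference (first − rest): starting from the r=6 cylinder (111.81 mm²), the 26.5×16.5 cube at (-1.5, -1) partially overlaps it — only the 44.24 mm² overlap (of its 437.25 mm²) is removed, clipping the outline — area = 67.57 mm²; (whole slice rotated 5° about Z — lengths, areas and connectivity unchanged). So its area = 67.57 mm². Layer 4 (z = 1.28): the r=6 cylinder gives a regular 24-gon of circumradius 6 (constant along its height) (area = (24/2)·6.000²·sin(360°/24) = 111.81 mm²); the cube at (-1.5, -1) is present — its section is the full 26.5×16.5 rectangle (area 437.25 mm²); the r=4.5 cylinder at (2, -1.5) contributes a regular 24-gon of circumradius 4.5 (area = (24/2)·4.500²·sin(360°/24) = 62.89 mm²); Subtracting the remaining from the first: starting from the r=6 cylinder (111.81 mm²), the 26.5×16.5 cube at (-1.5, -1) partially overlaps it — only the 44.24 mm² overlap (of its 437.25 mm²) is removed, clipping the outline; the r=4.5 cylinder at (2, -1.5) partially overlaps it — only the 31.48 mm² overlap (of its 62.89 mm²) is removed, clipping the outline — area = 36.10 mm²; (rotated 5° about Z; rotation is an isometry so areas/perimeters/island counts are preserved). So its area = 36.10 mm². Layer 26 is larger (67.57 vs 36.10 mm²).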